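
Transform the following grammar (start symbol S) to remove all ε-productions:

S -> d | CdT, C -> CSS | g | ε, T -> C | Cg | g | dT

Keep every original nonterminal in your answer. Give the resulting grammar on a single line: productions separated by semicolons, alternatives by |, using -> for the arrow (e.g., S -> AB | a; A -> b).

Nullable set: {C, T}.
S -> CdT: C, T nullable, giving Cd | CdT | d | dT.
Drop C -> ε.
C -> CSS: C nullable, giving CSS | SS.
T -> C: C nullable, giving C.
T -> Cg: C nullable, giving Cg | g.
T -> dT: T nullable, giving d | dT.
Unchanged (no nullable symbols): S -> d; C -> g; T -> g.

S -> d | Cd | dT | CdT; C -> g | SS | CSS; T -> C | d | g | Cg | dT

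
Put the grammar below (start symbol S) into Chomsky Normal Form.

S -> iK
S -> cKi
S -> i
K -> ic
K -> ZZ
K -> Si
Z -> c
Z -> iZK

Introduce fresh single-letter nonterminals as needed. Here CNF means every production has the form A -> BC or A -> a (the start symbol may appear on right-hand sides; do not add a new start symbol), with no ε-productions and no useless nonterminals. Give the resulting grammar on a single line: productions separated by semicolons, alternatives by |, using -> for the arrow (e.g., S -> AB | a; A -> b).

No ε-productions.
No unit productions to eliminate.
TERM: introduce B -> c, A -> i and substitute in every rule of length ≥2.
BIN: S -> BKA becomes S -> BC, C -> KA; Z -> AZK becomes Z -> AD, D -> ZK.

S -> i | AK | BC; A -> i; B -> c; C -> KA; D -> ZK; K -> AB | SA | ZZ; Z -> c | AD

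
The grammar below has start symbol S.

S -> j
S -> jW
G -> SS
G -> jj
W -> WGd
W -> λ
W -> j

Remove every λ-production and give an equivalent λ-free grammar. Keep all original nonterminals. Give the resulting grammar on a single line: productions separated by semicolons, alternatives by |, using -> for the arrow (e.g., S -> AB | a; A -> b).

Nullable set: {W}.
S -> jW: W nullable, giving j | jW.
Drop W -> λ.
W -> WGd: W nullable, giving Gd | WGd.
Unchanged (no nullable symbols): S -> j; G -> SS; G -> jj; W -> j.

S -> j | jW; G -> SS | jj; W -> j | Gd | WGd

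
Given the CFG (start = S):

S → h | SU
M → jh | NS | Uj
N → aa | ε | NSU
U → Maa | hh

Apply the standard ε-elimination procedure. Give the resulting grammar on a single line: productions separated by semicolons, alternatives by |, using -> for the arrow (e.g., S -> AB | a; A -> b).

Nullable set: {N}.
M -> NS: N nullable, giving NS | S.
Drop N -> ε.
N -> NSU: N nullable, giving NSU | SU.
Unchanged (no nullable symbols): S -> SU; S -> h; M -> Uj; M -> jh; N -> aa; U -> Maa; U -> hh.

S -> h | SU; M -> S | NS | Uj | jh; N -> SU | aa | NSU; U -> hh | Maa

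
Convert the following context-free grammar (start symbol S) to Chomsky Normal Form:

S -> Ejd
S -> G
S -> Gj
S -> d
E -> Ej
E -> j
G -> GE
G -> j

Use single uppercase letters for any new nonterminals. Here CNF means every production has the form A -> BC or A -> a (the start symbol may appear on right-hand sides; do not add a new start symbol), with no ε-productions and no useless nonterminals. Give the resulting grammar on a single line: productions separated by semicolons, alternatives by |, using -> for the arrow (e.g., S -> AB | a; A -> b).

No ε-productions.
After unit-elimination: S -> d | j | GE | Gj | Ejd; E -> j | Ej; G -> j | GE.
TERM: introduce B -> d, A -> j and substitute in every rule of length ≥2.
BIN: S -> EAB becomes S -> EC, C -> AB.

S -> d | j | EC | GA | GE; A -> j; B -> d; C -> AB; E -> j | EA; G -> j | GE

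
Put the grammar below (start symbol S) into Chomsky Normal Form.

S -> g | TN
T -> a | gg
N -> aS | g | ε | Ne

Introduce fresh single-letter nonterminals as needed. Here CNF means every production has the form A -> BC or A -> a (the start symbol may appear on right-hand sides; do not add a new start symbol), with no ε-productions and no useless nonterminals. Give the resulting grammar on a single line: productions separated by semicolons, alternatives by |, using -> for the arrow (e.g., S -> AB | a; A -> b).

S -> a | g | CC | TN; A -> e; B -> a; C -> g; N -> e | g | BS | NA; T -> a | CC

Nullable: {N}; after ε-elimination: S -> T | g | TN; N -> e | g | Ne | aS; T -> a | gg.
After unit-elimination: S -> a | g | TN | gg; N -> e | g | Ne | aS; T -> a | gg.
TERM: introduce B -> a, A -> e, C -> g and substitute in every rule of length ≥2.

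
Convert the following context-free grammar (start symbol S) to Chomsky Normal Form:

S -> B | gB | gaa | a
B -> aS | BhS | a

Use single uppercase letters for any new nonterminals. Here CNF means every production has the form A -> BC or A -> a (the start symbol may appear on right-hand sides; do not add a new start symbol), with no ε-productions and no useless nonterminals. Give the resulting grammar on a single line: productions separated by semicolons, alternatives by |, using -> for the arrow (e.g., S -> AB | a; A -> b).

No ε-productions.
After unit-elimination: S -> a | aS | gB | BhS | gaa; B -> a | aS | BhS.
TERM: introduce C -> a, D -> g, A -> h and substitute in every rule of length ≥2.
BIN: B -> BAS becomes B -> BE, E -> AS; S -> BAS becomes S -> BF, F -> AS; S -> DCC becomes S -> DG, G -> CC.

S -> a | BF | CS | DB | DG; A -> h; B -> a | BE | CS; C -> a; D -> g; E -> AS; F -> AS; G -> CC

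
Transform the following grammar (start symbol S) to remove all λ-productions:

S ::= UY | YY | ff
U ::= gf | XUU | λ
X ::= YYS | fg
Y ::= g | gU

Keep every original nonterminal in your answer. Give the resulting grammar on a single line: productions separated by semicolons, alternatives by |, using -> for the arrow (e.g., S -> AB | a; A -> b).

S -> Y | UY | YY | ff; U -> X | XU | gf | XUU; X -> fg | YYS; Y -> g | gU

Nullable set: {U}.
S -> UY: U nullable, giving UY | Y.
Drop U -> λ.
U -> XUU: U, U nullable, giving X | XU | XUU.
Y -> gU: U nullable, giving g | gU.
Unchanged (no nullable symbols): S -> YY; S -> ff; U -> gf; X -> YYS; X -> fg; Y -> g.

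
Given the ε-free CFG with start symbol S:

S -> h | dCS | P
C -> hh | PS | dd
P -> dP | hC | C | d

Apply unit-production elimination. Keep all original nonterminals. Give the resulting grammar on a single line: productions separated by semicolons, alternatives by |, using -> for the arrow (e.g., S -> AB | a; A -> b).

S -> d | h | PS | dP | dd | hC | hh | dCS; C -> PS | dd | hh; P -> d | PS | dP | dd | hC | hh

Unit productions: P->C, S->P.
Unit pairs (A ⇒* B via units): (P,C), (S,C), (S,P).
S: inherits non-unit rules of {C, P, S} → PS | d | dCS | dP | dd | h | hC | hh.
C: inherits non-unit rules of {C} → PS | dd | hh.
P: inherits non-unit rules of {C, P} → PS | d | dP | dd | hC | hh.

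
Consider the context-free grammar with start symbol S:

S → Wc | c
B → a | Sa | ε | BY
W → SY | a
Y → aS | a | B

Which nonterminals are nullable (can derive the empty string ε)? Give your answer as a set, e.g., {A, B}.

{B, Y}

Directly nullable (have an ε-rule): {B}.
Y is nullable via Y -> B (every symbol on the right is already known nullable).
Not nullable: S, W — each has a terminal in every rule's right-hand side or depends on a non-nullable symbol.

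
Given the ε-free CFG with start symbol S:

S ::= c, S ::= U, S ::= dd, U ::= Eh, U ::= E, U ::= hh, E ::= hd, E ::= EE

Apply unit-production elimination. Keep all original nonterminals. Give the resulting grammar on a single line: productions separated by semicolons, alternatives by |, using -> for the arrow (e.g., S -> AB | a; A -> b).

S -> c | EE | Eh | dd | hd | hh; E -> EE | hd; U -> EE | Eh | hd | hh

Unit productions: S->U, U->E.
Unit pairs (A ⇒* B via units): (S,E), (S,U), (U,E).
S: inherits non-unit rules of {E, S, U} → EE | Eh | c | dd | hd | hh.
E: inherits non-unit rules of {E} → EE | hd.
U: inherits non-unit rules of {E, U} → EE | Eh | hd | hh.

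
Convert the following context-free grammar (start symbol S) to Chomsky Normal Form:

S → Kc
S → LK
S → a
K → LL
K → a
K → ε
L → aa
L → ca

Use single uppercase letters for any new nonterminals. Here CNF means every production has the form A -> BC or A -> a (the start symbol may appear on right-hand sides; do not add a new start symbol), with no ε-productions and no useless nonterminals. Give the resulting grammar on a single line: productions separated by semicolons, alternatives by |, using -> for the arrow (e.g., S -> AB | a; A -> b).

Nullable: {K}; after ε-elimination: S -> L | a | c | Kc | LK; K -> a | LL; L -> aa | ca.
After unit-elimination: S -> a | c | Kc | LK | aa | ca; K -> a | LL; L -> aa | ca.
TERM: introduce A -> a, B -> c and substitute in every rule of length ≥2.

S -> a | c | AA | BA | KB | LK; A -> a; B -> c; K -> a | LL; L -> AA | BA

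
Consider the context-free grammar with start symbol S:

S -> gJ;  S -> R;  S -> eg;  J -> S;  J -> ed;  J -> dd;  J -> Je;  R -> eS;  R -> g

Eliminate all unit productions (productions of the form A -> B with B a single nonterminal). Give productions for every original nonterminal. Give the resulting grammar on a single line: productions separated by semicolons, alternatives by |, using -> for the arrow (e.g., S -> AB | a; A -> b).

Unit productions: J->S, S->R.
Unit pairs (A ⇒* B via units): (J,R), (J,S), (S,R).
S: inherits non-unit rules of {R, S} → eS | eg | g | gJ.
J: inherits non-unit rules of {J, R, S} → Je | dd | eS | ed | eg | g | gJ.
R: inherits non-unit rules of {R} → eS | g.

S -> g | eS | eg | gJ; J -> g | Je | dd | eS | ed | eg | gJ; R -> g | eS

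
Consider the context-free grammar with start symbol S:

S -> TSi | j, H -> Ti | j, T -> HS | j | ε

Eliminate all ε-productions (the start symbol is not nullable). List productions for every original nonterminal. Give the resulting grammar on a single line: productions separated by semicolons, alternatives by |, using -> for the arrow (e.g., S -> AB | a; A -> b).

Nullable set: {T}.
S -> TSi: T nullable, giving Si | TSi.
H -> Ti: T nullable, giving Ti | i.
Drop T -> ε.
Unchanged (no nullable symbols): S -> j; H -> j; T -> HS; T -> j.

S -> j | Si | TSi; H -> i | j | Ti; T -> j | HS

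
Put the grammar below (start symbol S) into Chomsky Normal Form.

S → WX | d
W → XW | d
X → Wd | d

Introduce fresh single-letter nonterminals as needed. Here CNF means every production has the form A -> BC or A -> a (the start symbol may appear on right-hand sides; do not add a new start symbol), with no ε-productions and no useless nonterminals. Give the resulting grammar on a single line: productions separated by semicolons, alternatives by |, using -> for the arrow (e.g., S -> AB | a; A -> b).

S -> d | WX; A -> d; W -> d | XW; X -> d | WA

No ε-productions.
No unit productions to eliminate.
TERM: introduce A -> d and substitute in every rule of length ≥2.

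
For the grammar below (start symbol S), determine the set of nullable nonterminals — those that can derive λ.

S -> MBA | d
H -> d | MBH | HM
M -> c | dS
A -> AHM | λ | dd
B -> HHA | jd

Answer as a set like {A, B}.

{A}

Directly nullable (have an ε-rule): {A}.
Not nullable: B, H, M, S — each has a terminal in every rule's right-hand side or depends on a non-nullable symbol.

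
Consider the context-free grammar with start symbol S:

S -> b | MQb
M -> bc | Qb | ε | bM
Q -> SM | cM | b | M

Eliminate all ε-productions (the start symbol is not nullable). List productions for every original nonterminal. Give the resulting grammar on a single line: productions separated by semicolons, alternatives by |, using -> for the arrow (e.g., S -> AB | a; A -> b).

S -> b | Mb | Qb | MQb; M -> b | Qb | bM | bc; Q -> M | S | b | c | SM | cM

Nullable set: {M, Q}.
S -> MQb: M, Q nullable, giving MQb | Mb | Qb | b.
Drop M -> ε.
M -> Qb: Q nullable, giving Qb | b.
M -> bM: M nullable, giving b | bM.
Q -> M: M nullable, giving M.
Q -> SM: M nullable, giving S | SM.
Q -> cM: M nullable, giving c | cM.
Unchanged (no nullable symbols): S -> b; M -> bc; Q -> b.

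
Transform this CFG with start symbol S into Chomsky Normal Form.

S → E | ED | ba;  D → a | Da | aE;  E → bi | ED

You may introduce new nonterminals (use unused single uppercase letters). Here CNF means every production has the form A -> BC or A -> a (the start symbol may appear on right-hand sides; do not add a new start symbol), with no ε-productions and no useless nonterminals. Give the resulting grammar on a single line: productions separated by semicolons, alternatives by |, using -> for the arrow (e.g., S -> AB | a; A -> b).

No ε-productions.
After unit-elimination: S -> ED | ba | bi; D -> a | Da | aE; E -> ED | bi.
TERM: introduce A -> a, B -> b, C -> i and substitute in every rule of length ≥2.

S -> BA | BC | ED; A -> a; B -> b; C -> i; D -> a | AE | DA; E -> BC | ED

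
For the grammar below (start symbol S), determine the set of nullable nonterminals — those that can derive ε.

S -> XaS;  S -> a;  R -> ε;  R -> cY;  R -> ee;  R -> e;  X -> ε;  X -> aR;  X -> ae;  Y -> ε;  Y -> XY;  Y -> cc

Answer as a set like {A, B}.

{R, X, Y}

Directly nullable (have an ε-rule): {R, X, Y}.
Not nullable: S — each has a terminal in every rule's right-hand side or depends on a non-nullable symbol.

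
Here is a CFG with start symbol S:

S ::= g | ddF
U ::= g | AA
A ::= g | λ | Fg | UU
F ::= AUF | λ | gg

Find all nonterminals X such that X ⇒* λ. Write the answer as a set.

Directly nullable (have an ε-rule): {A, F}.
U is nullable via U -> AA (every symbol on the right is already known nullable).
Not nullable: S — each has a terminal in every rule's right-hand side or depends on a non-nullable symbol.

{A, F, U}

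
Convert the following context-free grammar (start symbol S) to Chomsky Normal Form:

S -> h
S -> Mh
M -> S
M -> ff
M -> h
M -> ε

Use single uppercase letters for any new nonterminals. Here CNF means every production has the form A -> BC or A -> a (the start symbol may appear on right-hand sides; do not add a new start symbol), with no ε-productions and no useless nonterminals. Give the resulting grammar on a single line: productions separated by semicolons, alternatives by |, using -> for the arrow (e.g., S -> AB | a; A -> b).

Nullable: {M}; after ε-elimination: S -> h | Mh; M -> S | h | ff.
After unit-elimination: S -> h | Mh; M -> h | Mh | ff.
TERM: introduce B -> f, A -> h and substitute in every rule of length ≥2.

S -> h | MA; A -> h; B -> f; M -> h | BB | MA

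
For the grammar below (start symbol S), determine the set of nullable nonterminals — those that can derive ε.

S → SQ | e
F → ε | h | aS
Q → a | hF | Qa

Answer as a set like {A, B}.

{F}

Directly nullable (have an ε-rule): {F}.
Not nullable: Q, S — each has a terminal in every rule's right-hand side or depends on a non-nullable symbol.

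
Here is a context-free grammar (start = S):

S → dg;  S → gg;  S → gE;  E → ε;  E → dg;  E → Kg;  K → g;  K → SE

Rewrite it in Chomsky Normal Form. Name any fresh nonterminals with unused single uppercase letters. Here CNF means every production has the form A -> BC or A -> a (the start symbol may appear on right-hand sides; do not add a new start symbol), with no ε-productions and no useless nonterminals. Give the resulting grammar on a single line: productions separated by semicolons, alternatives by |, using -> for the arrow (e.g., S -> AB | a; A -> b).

Nullable: {E}; after ε-elimination: S -> g | dg | gE | gg; E -> Kg | dg; K -> S | g | SE.
After unit-elimination: S -> g | dg | gE | gg; E -> Kg | dg; K -> g | SE | dg | gE | gg.
TERM: introduce B -> d, A -> g and substitute in every rule of length ≥2.

S -> g | AA | AE | BA; A -> g; B -> d; E -> BA | KA; K -> g | AA | AE | BA | SE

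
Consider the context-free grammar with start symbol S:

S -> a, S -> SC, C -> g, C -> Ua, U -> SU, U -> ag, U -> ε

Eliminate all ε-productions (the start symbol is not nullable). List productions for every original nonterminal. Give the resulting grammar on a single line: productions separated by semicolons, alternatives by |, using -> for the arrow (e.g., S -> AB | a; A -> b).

Nullable set: {U}.
C -> Ua: U nullable, giving Ua | a.
Drop U -> ε.
U -> SU: U nullable, giving S | SU.
Unchanged (no nullable symbols): S -> SC; S -> a; C -> g; U -> ag.

S -> a | SC; C -> a | g | Ua; U -> S | SU | ag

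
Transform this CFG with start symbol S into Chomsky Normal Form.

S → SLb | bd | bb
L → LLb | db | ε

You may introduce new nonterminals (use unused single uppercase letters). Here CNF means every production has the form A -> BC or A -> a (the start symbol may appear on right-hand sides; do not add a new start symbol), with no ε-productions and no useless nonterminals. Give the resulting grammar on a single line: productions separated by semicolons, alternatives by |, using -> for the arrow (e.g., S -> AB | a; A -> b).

Nullable: {L}; after ε-elimination: S -> Sb | bb | bd | SLb; L -> b | Lb | db | LLb.
No unit productions to eliminate.
TERM: introduce A -> b, B -> d and substitute in every rule of length ≥2.
BIN: L -> LLA becomes L -> LC, C -> LA; S -> SLA becomes S -> SD, D -> LA.

S -> AA | AB | SA | SD; A -> b; B -> d; C -> LA; D -> LA; L -> b | BA | LA | LC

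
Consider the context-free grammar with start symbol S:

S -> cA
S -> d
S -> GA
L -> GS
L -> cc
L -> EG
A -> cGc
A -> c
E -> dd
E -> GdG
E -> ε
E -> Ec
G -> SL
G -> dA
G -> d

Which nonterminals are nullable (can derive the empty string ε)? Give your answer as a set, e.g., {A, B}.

{E}

Directly nullable (have an ε-rule): {E}.
Not nullable: A, G, L, S — each has a terminal in every rule's right-hand side or depends on a non-nullable symbol.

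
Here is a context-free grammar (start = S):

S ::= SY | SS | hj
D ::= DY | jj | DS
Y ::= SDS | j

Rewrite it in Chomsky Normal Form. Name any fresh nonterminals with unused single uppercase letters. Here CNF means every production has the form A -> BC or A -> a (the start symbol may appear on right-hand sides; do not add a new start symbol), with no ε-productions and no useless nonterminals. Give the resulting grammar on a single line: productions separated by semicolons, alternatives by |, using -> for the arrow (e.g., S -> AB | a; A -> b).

No ε-productions.
No unit productions to eliminate.
TERM: introduce B -> h, A -> j and substitute in every rule of length ≥2.
BIN: Y -> SDS becomes Y -> SC, C -> DS.

S -> BA | SS | SY; A -> j; B -> h; C -> DS; D -> AA | DS | DY; Y -> j | SC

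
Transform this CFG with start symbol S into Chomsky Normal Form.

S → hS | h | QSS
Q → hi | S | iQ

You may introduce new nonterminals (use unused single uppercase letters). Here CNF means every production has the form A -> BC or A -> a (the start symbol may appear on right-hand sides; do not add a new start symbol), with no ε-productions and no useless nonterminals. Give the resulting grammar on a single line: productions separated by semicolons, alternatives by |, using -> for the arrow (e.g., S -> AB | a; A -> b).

No ε-productions.
After unit-elimination: S -> h | hS | QSS; Q -> h | hS | hi | iQ | QSS.
TERM: introduce A -> h, B -> i and substitute in every rule of length ≥2.
BIN: Q -> QSS becomes Q -> QC, C -> SS; S -> QSS becomes S -> QD, D -> SS.

S -> h | AS | QD; A -> h; B -> i; C -> SS; D -> SS; Q -> h | AB | AS | BQ | QC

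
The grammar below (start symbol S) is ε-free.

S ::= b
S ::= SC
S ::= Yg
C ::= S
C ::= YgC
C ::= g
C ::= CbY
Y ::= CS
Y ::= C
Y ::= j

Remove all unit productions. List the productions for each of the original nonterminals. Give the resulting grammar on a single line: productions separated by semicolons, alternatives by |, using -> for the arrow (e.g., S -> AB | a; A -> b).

Unit productions: C->S, Y->C.
Unit pairs (A ⇒* B via units): (C,S), (Y,C), (Y,S).
S: inherits non-unit rules of {S} → SC | Yg | b.
C: inherits non-unit rules of {C, S} → CbY | SC | Yg | YgC | b | g.
Y: inherits non-unit rules of {C, S, Y} → CS | CbY | SC | Yg | YgC | b | g | j.

S -> b | SC | Yg; C -> b | g | SC | Yg | CbY | YgC; Y -> b | g | j | CS | SC | Yg | CbY | YgC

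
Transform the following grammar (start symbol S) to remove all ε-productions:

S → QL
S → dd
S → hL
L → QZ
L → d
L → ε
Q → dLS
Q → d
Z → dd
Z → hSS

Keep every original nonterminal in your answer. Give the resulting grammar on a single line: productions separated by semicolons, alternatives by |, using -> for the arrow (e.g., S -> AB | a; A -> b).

S -> Q | h | QL | dd | hL; L -> d | QZ; Q -> d | dS | dLS; Z -> dd | hSS

Nullable set: {L}.
S -> QL: L nullable, giving Q | QL.
S -> hL: L nullable, giving h | hL.
Drop L -> ε.
Q -> dLS: L nullable, giving dLS | dS.
Unchanged (no nullable symbols): S -> dd; L -> QZ; L -> d; Q -> d; Z -> dd; Z -> hSS.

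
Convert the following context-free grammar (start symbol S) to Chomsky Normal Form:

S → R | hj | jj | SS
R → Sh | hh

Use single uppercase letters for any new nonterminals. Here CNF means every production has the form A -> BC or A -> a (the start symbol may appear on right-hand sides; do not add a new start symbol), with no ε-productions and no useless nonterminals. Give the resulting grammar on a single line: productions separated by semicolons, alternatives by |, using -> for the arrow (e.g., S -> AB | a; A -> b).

No ε-productions.
After unit-elimination: S -> SS | Sh | hh | hj | jj; R -> Sh | hh.
TERM: introduce A -> h, B -> j and substitute in every rule of length ≥2.
Drop unreachable/unproductive: R.

S -> AA | AB | BB | SA | SS; A -> h; B -> j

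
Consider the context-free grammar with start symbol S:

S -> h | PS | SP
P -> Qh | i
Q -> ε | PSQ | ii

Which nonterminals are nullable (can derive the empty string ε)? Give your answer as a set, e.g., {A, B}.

{Q}

Directly nullable (have an ε-rule): {Q}.
Not nullable: P, S — each has a terminal in every rule's right-hand side or depends on a non-nullable symbol.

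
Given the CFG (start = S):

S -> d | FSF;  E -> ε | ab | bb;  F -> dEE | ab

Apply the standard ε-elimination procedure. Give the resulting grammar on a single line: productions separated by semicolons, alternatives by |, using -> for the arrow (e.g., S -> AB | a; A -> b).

Nullable set: {E}.
Drop E -> ε.
F -> dEE: E, E nullable, giving d | dE | dEE.
Unchanged (no nullable symbols): S -> FSF; S -> d; E -> ab; E -> bb; F -> ab.

S -> d | FSF; E -> ab | bb; F -> d | ab | dE | dEE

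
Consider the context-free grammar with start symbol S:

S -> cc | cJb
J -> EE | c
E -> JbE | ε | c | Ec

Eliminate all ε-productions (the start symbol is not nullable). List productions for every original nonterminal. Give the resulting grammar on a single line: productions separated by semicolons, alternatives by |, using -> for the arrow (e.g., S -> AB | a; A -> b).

Nullable set: {E, J}.
S -> cJb: J nullable, giving cJb | cb.
Drop E -> ε.
E -> Ec: E nullable, giving Ec | c.
E -> JbE: J, E nullable, giving Jb | JbE | b | bE.
J -> EE: E, E nullable, giving E | EE.
Unchanged (no nullable symbols): S -> cc; E -> c; J -> c.

S -> cb | cc | cJb; E -> b | c | Ec | Jb | bE | JbE; J -> E | c | EE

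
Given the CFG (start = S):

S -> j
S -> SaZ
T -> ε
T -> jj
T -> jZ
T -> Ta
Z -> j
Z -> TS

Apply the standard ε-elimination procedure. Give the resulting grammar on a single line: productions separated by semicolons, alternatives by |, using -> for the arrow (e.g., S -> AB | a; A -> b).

Nullable set: {T}.
Drop T -> ε.
T -> Ta: T nullable, giving Ta | a.
Z -> TS: T nullable, giving S | TS.
Unchanged (no nullable symbols): S -> SaZ; S -> j; T -> jZ; T -> jj; Z -> j.

S -> j | SaZ; T -> a | Ta | jZ | jj; Z -> S | j | TS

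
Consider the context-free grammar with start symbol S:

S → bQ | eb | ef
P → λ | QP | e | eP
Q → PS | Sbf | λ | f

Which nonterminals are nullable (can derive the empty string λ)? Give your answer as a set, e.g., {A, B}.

Directly nullable (have an ε-rule): {P, Q}.
Not nullable: S — each has a terminal in every rule's right-hand side or depends on a non-nullable symbol.

{P, Q}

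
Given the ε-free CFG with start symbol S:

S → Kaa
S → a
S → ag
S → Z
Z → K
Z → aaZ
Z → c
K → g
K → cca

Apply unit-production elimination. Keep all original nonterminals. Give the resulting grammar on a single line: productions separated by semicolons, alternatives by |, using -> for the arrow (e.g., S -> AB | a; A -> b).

S -> a | c | g | ag | Kaa | aaZ | cca; K -> g | cca; Z -> c | g | aaZ | cca

Unit productions: S->Z, Z->K.
Unit pairs (A ⇒* B via units): (S,K), (S,Z), (Z,K).
S: inherits non-unit rules of {K, S, Z} → Kaa | a | aaZ | ag | c | cca | g.
K: inherits non-unit rules of {K} → cca | g.
Z: inherits non-unit rules of {K, Z} → aaZ | c | cca | g.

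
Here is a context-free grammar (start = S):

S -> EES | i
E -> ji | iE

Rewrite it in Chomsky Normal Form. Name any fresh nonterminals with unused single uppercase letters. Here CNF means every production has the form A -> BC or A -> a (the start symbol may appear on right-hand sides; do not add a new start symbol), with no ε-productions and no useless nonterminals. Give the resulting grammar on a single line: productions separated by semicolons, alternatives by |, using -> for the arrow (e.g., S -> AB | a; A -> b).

S -> i | EC; A -> i; B -> j; C -> ES; E -> AE | BA

No ε-productions.
No unit productions to eliminate.
TERM: introduce A -> i, B -> j and substitute in every rule of length ≥2.
BIN: S -> EES becomes S -> EC, C -> ES.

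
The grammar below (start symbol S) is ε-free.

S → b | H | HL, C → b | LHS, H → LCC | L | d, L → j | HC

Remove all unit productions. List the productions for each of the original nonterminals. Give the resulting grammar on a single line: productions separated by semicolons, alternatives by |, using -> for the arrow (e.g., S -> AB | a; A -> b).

Unit productions: H->L, S->H.
Unit pairs (A ⇒* B via units): (H,L), (S,H), (S,L).
S: inherits non-unit rules of {H, L, S} → HC | HL | LCC | b | d | j.
C: inherits non-unit rules of {C} → LHS | b.
H: inherits non-unit rules of {H, L} → HC | LCC | d | j.
L: inherits non-unit rules of {L} → HC | j.

S -> b | d | j | HC | HL | LCC; C -> b | LHS; H -> d | j | HC | LCC; L -> j | HC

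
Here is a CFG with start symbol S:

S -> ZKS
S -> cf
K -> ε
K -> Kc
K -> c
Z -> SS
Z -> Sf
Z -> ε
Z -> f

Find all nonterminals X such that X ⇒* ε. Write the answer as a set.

Directly nullable (have an ε-rule): {K, Z}.
Not nullable: S — each has a terminal in every rule's right-hand side or depends on a non-nullable symbol.

{K, Z}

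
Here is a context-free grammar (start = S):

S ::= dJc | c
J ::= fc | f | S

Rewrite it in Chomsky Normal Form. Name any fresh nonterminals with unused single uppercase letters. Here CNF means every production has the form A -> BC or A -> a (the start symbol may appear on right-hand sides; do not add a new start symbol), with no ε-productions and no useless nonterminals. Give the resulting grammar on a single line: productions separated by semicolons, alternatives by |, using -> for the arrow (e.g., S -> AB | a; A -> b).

S -> c | AE; A -> d; B -> c; C -> f; D -> JB; E -> JB; J -> c | f | AD | CB

No ε-productions.
After unit-elimination: S -> c | dJc; J -> c | f | fc | dJc.
TERM: introduce B -> c, A -> d, C -> f and substitute in every rule of length ≥2.
BIN: J -> AJB becomes J -> AD, D -> JB; S -> AJB becomes S -> AE, E -> JB.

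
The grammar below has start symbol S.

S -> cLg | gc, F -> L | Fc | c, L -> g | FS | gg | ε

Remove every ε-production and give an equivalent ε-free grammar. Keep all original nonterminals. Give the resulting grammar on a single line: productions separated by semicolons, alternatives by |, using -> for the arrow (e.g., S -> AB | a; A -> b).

Nullable set: {F, L}.
S -> cLg: L nullable, giving cLg | cg.
F -> Fc: F nullable, giving Fc | c.
F -> L: L nullable, giving L.
Drop L -> ε.
L -> FS: F nullable, giving FS | S.
Unchanged (no nullable symbols): S -> gc; F -> c; L -> g; L -> gg.

S -> cg | gc | cLg; F -> L | c | Fc; L -> S | g | FS | gg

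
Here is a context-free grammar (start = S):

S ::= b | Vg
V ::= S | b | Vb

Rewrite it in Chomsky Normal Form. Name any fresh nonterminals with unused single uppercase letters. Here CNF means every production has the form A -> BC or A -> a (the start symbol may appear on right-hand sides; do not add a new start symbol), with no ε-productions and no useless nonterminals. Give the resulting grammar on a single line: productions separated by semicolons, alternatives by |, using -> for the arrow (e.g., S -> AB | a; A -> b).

S -> b | VA; A -> g; B -> b; V -> b | VA | VB

No ε-productions.
After unit-elimination: S -> b | Vg; V -> b | Vb | Vg.
TERM: introduce B -> b, A -> g and substitute in every rule of length ≥2.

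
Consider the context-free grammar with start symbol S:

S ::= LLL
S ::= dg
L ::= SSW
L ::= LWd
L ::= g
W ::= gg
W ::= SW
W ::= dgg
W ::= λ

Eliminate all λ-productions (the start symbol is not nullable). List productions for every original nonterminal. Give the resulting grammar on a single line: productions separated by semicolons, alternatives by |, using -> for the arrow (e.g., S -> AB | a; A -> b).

S -> dg | LLL; L -> g | Ld | SS | LWd | SSW; W -> S | SW | gg | dgg

Nullable set: {W}.
L -> LWd: W nullable, giving LWd | Ld.
L -> SSW: W nullable, giving SS | SSW.
Drop W -> λ.
W -> SW: W nullable, giving S | SW.
Unchanged (no nullable symbols): S -> LLL; S -> dg; L -> g; W -> dgg; W -> gg.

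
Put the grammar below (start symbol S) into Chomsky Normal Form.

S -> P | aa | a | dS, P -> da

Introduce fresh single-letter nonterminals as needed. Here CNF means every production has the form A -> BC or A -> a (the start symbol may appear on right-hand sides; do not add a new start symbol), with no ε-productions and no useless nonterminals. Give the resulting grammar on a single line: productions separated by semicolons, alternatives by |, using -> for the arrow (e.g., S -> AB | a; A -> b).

No ε-productions.
After unit-elimination: S -> a | aa | dS | da; P -> da.
TERM: introduce B -> a, A -> d and substitute in every rule of length ≥2.
Drop unreachable/unproductive: P.

S -> a | AB | AS | BB; A -> d; B -> a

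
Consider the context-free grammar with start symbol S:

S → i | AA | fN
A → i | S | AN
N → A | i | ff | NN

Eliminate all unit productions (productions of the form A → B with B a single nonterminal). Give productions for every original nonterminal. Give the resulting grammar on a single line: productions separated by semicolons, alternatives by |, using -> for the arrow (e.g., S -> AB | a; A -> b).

Unit productions: A->S, N->A.
Unit pairs (A ⇒* B via units): (A,S), (N,A), (N,S).
S: inherits non-unit rules of {S} → AA | fN | i.
A: inherits non-unit rules of {A, S} → AA | AN | fN | i.
N: inherits non-unit rules of {A, N, S} → AA | AN | NN | fN | ff | i.

S -> i | AA | fN; A -> i | AA | AN | fN; N -> i | AA | AN | NN | fN | ff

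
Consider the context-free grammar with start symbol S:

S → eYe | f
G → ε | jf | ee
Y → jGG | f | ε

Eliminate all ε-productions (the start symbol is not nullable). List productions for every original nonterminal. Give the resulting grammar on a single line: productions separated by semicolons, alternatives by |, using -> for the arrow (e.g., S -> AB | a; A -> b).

S -> f | ee | eYe; G -> ee | jf; Y -> f | j | jG | jGG

Nullable set: {G, Y}.
S -> eYe: Y nullable, giving eYe | ee.
Drop G -> ε.
Drop Y -> ε.
Y -> jGG: G, G nullable, giving j | jG | jGG.
Unchanged (no nullable symbols): S -> f; G -> ee; G -> jf; Y -> f.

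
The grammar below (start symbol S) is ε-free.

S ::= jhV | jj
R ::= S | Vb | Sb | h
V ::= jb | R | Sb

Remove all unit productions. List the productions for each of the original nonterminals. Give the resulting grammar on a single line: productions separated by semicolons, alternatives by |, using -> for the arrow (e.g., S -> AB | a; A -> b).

Unit productions: R->S, V->R.
Unit pairs (A ⇒* B via units): (R,S), (V,R), (V,S).
S: inherits non-unit rules of {S} → jhV | jj.
R: inherits non-unit rules of {R, S} → Sb | Vb | h | jhV | jj.
V: inherits non-unit rules of {R, S, V} → Sb | Vb | h | jb | jhV | jj.

S -> jj | jhV; R -> h | Sb | Vb | jj | jhV; V -> h | Sb | Vb | jb | jj | jhV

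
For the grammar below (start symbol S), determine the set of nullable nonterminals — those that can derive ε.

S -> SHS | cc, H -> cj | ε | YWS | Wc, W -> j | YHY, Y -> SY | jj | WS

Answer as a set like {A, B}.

Directly nullable (have an ε-rule): {H}.
Not nullable: S, W, Y — each has a terminal in every rule's right-hand side or depends on a non-nullable symbol.

{H}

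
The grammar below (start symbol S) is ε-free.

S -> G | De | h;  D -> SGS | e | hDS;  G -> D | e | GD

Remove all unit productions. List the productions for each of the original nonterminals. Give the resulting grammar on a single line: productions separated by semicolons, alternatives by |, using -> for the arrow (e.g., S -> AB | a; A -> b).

S -> e | h | De | GD | SGS | hDS; D -> e | SGS | hDS; G -> e | GD | SGS | hDS

Unit productions: G->D, S->G.
Unit pairs (A ⇒* B via units): (G,D), (S,D), (S,G).
S: inherits non-unit rules of {D, G, S} → De | GD | SGS | e | h | hDS.
D: inherits non-unit rules of {D} → SGS | e | hDS.
G: inherits non-unit rules of {D, G} → GD | SGS | e | hDS.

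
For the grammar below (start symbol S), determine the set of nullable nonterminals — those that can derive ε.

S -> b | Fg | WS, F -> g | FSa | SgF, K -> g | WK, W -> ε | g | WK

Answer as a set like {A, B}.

Directly nullable (have an ε-rule): {W}.
Not nullable: F, K, S — each has a terminal in every rule's right-hand side or depends on a non-nullable symbol.

{W}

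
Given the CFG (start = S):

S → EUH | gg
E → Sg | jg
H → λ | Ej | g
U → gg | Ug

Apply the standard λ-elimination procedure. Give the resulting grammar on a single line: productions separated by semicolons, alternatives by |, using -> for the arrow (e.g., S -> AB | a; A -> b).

Nullable set: {H}.
S -> EUH: H nullable, giving EU | EUH.
Drop H -> λ.
Unchanged (no nullable symbols): S -> gg; E -> Sg; E -> jg; H -> Ej; H -> g; U -> Ug; U -> gg.

S -> EU | gg | EUH; E -> Sg | jg; H -> g | Ej; U -> Ug | gg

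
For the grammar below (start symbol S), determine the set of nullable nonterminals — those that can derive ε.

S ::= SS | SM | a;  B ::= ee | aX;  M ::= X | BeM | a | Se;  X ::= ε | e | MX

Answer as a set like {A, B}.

Directly nullable (have an ε-rule): {X}.
M is nullable via M -> X (every symbol on the right is already known nullable).
Not nullable: B, S — each has a terminal in every rule's right-hand side or depends on a non-nullable symbol.

{M, X}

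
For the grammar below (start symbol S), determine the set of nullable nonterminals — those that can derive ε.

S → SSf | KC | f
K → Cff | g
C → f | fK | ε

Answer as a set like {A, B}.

Directly nullable (have an ε-rule): {C}.
Not nullable: K, S — each has a terminal in every rule's right-hand side or depends on a non-nullable symbol.

{C}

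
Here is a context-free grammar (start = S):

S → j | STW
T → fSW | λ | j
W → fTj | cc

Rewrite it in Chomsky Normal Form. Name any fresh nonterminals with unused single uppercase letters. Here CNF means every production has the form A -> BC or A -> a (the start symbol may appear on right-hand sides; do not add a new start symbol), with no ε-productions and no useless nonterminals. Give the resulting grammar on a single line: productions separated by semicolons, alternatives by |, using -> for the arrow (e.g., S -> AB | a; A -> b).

S -> j | SD | SW; A -> f; B -> c; C -> j; D -> TW; E -> SW; F -> TC; T -> j | AE; W -> AC | AF | BB

Nullable: {T}; after ε-elimination: S -> j | SW | STW; T -> j | fSW; W -> cc | fj | fTj.
No unit productions to eliminate.
TERM: introduce B -> c, A -> f, C -> j and substitute in every rule of length ≥2.
BIN: S -> STW becomes S -> SD, D -> TW; T -> ASW becomes T -> AE, E -> SW; W -> ATC becomes W -> AF, F -> TC.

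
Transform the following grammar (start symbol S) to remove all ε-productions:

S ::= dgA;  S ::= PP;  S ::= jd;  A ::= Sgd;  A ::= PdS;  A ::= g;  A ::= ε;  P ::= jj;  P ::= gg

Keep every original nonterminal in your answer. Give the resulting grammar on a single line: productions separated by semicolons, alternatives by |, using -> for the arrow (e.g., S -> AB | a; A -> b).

S -> PP | dg | jd | dgA; A -> g | PdS | Sgd; P -> gg | jj

Nullable set: {A}.
S -> dgA: A nullable, giving dg | dgA.
Drop A -> ε.
Unchanged (no nullable symbols): S -> PP; S -> jd; A -> PdS; A -> Sgd; A -> g; P -> gg; P -> jj.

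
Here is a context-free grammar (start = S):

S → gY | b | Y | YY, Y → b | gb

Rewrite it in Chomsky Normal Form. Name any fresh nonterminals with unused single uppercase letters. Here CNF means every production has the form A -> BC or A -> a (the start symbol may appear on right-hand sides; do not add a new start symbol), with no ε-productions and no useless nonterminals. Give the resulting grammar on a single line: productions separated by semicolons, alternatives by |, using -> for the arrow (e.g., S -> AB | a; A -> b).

S -> b | AB | AY | YY; A -> g; B -> b; Y -> b | AB

No ε-productions.
After unit-elimination: S -> b | YY | gY | gb; Y -> b | gb.
TERM: introduce B -> b, A -> g and substitute in every rule of length ≥2.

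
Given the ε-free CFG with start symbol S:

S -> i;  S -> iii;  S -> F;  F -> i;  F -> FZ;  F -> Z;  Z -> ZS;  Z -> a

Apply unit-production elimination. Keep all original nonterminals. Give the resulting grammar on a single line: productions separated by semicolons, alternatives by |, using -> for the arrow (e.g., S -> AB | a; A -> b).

S -> a | i | FZ | ZS | iii; F -> a | i | FZ | ZS; Z -> a | ZS

Unit productions: F->Z, S->F.
Unit pairs (A ⇒* B via units): (F,Z), (S,F), (S,Z).
S: inherits non-unit rules of {F, S, Z} → FZ | ZS | a | i | iii.
F: inherits non-unit rules of {F, Z} → FZ | ZS | a | i.
Z: inherits non-unit rules of {Z} → ZS | a.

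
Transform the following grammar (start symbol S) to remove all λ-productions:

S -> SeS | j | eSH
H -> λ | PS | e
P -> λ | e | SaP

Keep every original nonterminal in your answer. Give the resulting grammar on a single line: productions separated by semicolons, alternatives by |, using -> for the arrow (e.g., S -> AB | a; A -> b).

S -> j | eS | SeS | eSH; H -> S | e | PS; P -> e | Sa | SaP

Nullable set: {H, P}.
S -> eSH: H nullable, giving eS | eSH.
Drop H -> λ.
H -> PS: P nullable, giving PS | S.
Drop P -> λ.
P -> SaP: P nullable, giving Sa | SaP.
Unchanged (no nullable symbols): S -> SeS; S -> j; H -> e; P -> e.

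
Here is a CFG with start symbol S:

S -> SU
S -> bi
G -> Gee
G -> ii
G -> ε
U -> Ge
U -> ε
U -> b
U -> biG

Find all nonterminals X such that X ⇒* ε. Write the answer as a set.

Directly nullable (have an ε-rule): {G, U}.
Not nullable: S — each has a terminal in every rule's right-hand side or depends on a non-nullable symbol.

{G, U}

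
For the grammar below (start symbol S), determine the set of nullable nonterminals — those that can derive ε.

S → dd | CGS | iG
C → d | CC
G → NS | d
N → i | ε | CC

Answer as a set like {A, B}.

Directly nullable (have an ε-rule): {N}.
Not nullable: C, G, S — each has a terminal in every rule's right-hand side or depends on a non-nullable symbol.

{N}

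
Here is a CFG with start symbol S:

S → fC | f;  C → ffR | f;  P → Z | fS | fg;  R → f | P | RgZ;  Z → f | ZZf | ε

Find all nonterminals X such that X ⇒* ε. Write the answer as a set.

Directly nullable (have an ε-rule): {Z}.
P is nullable via P -> Z (every symbol on the right is already known nullable).
R is nullable via R -> P (every symbol on the right is already known nullable).
Not nullable: C, S — each has a terminal in every rule's right-hand side or depends on a non-nullable symbol.

{P, R, Z}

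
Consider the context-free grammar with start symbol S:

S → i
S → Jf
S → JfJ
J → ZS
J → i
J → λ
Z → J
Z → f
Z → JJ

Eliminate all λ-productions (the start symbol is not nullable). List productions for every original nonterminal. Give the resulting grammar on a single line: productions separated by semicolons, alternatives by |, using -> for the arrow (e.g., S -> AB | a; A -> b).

S -> f | i | Jf | fJ | JfJ; J -> S | i | ZS; Z -> J | f | JJ

Nullable set: {J, Z}.
S -> Jf: J nullable, giving Jf | f.
S -> JfJ: J, J nullable, giving Jf | JfJ | f | fJ.
Drop J -> λ.
J -> ZS: Z nullable, giving S | ZS.
Z -> J: J nullable, giving J.
Z -> JJ: J, J nullable, giving J | JJ.
Unchanged (no nullable symbols): S -> i; J -> i; Z -> f.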